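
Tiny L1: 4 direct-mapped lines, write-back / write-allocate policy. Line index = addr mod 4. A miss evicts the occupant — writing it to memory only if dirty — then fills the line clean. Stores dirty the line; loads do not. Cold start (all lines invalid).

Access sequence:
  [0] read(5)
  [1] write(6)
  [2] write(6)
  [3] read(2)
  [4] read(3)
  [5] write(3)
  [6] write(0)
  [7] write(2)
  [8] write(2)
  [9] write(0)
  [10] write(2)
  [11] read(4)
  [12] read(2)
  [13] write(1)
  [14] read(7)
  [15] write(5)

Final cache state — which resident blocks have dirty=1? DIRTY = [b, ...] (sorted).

DIRTY = [2, 5]

  0 | R B5 → L1 miss [-]
  1 | W B6 → L2 miss [D]
  2 | W B6 → L2 hit [D]
  3 | R B2 → L2 miss wb→B6 [-]
  4 | R B3 → L3 miss [-]
  5 | W B3 → L3 hit [D]
  6 | W B0 → L0 miss [D]
  7 | W B2 → L2 hit [D]
  8 | W B2 → L2 hit [D]
  9 | W B0 → L0 hit [D]
  10 | W B2 → L2 hit [D]
  11 | R B4 → L0 miss wb→B0 [-]
  12 | R B2 → L2 hit [D]
  13 | W B1 → L1 miss [D]
  14 | R B7 → L3 miss wb→B3 [-]
  15 | W B5 → L1 miss wb→B1 [D]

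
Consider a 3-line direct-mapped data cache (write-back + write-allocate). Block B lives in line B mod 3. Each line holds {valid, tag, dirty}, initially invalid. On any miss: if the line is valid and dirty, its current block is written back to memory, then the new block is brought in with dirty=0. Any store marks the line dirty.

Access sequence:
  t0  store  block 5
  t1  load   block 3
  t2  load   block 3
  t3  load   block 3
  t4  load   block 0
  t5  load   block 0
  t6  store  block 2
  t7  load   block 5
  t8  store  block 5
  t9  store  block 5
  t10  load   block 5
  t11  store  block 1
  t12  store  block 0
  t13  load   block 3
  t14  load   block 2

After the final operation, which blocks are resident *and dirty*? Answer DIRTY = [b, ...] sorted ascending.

DIRTY = [1]

0: W B5 -> L2 miss  d=D]
1: R B3 -> L0 miss  d=-]
2: R B3 -> L0 hit  d=-]
3: R B3 -> L0 hit  d=-]
4: R B0 -> L0 miss  d=-]
5: R B0 -> L0 hit  d=-]
6: W B2 -> L2 miss wb->B5  d=D]
7: R B5 -> L2 miss wb->B2  d=-]
8: W B5 -> L2 hit  d=D]
9: W B5 -> L2 hit  d=D]
10: R B5 -> L2 hit  d=D]
11: W B1 -> L1 miss  d=D]
12: W B0 -> L0 hit  d=D]
13: R B3 -> L0 miss wb->B0  d=-]
14: R B2 -> L2 miss wb->B5  d=-]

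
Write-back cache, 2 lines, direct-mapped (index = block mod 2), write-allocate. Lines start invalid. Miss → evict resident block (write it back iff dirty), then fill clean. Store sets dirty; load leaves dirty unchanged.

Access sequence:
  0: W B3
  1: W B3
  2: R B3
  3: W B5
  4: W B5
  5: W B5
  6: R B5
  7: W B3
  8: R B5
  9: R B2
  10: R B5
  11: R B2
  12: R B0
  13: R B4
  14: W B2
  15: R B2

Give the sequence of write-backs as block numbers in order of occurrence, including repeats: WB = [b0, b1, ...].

WB = [3, 5, 3]

  0 | W B3 → L1 miss [D]
  1 | W B3 → L1 hit [D]
  2 | R B3 → L1 hit [D]
  3 | W B5 → L1 miss wb→B3 [D]
  4 | W B5 → L1 hit [D]
  5 | W B5 → L1 hit [D]
  6 | R B5 → L1 hit [D]
  7 | W B3 → L1 miss wb→B5 [D]
  8 | R B5 → L1 miss wb→B3 [-]
  9 | R B2 → L0 miss [-]
  10 | R B5 → L1 hit [-]
  11 | R B2 → L0 hit [-]
  12 | R B0 → L0 miss [-]
  13 | R B4 → L0 miss [-]
  14 | W B2 → L0 miss [D]
  15 | R B2 → L0 hit [D]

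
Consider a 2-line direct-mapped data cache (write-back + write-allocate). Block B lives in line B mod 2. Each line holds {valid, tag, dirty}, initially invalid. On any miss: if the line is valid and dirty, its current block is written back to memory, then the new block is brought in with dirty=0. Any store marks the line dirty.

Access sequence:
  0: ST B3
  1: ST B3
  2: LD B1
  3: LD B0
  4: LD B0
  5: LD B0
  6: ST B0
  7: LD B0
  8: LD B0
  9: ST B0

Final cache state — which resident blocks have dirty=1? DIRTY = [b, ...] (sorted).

DIRTY = [0]

0: W B3 -> L1 miss  d=D]
1: W B3 -> L1 hit  d=D]
2: R B1 -> L1 miss wb->B3  d=-]
3: R B0 -> L0 miss  d=-]
4: R B0 -> L0 hit  d=-]
5: R B0 -> L0 hit  d=-]
6: W B0 -> L0 hit  d=D]
7: R B0 -> L0 hit  d=D]
8: R B0 -> L0 hit  d=D]
9: W B0 -> L0 hit  d=D]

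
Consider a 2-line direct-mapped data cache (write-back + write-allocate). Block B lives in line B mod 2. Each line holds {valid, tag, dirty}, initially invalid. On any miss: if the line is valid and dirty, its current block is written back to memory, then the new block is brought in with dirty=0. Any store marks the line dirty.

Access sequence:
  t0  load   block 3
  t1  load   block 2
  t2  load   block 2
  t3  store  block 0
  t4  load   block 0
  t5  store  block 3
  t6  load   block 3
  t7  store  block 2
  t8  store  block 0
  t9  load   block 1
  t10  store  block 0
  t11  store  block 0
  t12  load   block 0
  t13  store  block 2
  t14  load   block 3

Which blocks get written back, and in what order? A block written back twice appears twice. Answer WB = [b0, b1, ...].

WB = [0, 2, 3, 0]

0: R B3 -> L1 miss  d=-]
1: R B2 -> L0 miss  d=-]
2: R B2 -> L0 hit  d=-]
3: W B0 -> L0 miss  d=D]
4: R B0 -> L0 hit  d=D]
5: W B3 -> L1 hit  d=D]
6: R B3 -> L1 hit  d=D]
7: W B2 -> L0 miss wb->B0  d=D]
8: W B0 -> L0 miss wb->B2  d=D]
9: R B1 -> L1 miss wb->B3  d=-]
10: W B0 -> L0 hit  d=D]
11: W B0 -> L0 hit  d=D]
12: R B0 -> L0 hit  d=D]
13: W B2 -> L0 miss wb->B0  d=D]
14: R B3 -> L1 miss  d=-]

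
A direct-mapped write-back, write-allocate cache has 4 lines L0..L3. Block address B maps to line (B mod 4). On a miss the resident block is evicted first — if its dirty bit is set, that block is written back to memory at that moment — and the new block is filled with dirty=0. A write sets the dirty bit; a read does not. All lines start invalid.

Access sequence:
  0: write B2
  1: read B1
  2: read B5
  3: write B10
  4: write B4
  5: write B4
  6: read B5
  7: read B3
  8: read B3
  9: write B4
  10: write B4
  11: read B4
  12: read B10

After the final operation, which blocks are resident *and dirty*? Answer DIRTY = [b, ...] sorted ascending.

  0 | W B2 → L2 miss [D]
  1 | R B1 → L1 miss [-]
  2 | R B5 → L1 miss [-]
  3 | W B10 → L2 miss wb→B2 [D]
  4 | W B4 → L0 miss [D]
  5 | W B4 → L0 hit [D]
  6 | R B5 → L1 hit [-]
  7 | R B3 → L3 miss [-]
  8 | R B3 → L3 hit [-]
  9 | W B4 → L0 hit [D]
  10 | W B4 → L0 hit [D]
  11 | R B4 → L0 hit [D]
  12 | R B10 → L2 hit [D]

DIRTY = [4, 10]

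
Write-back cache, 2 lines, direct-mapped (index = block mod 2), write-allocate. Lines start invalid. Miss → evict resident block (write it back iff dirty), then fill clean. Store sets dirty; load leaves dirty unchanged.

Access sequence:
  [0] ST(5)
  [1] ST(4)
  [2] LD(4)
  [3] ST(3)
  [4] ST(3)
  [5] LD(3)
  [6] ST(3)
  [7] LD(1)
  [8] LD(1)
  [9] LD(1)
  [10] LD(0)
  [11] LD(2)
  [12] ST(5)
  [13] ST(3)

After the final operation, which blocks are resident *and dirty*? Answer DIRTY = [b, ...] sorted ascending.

  0 | W B5 → L1 miss [D]
  1 | W B4 → L0 miss [D]
  2 | R B4 → L0 hit [D]
  3 | W B3 → L1 miss wb→B5 [D]
  4 | W B3 → L1 hit [D]
  5 | R B3 → L1 hit [D]
  6 | W B3 → L1 hit [D]
  7 | R B1 → L1 miss wb→B3 [-]
  8 | R B1 → L1 hit [-]
  9 | R B1 → L1 hit [-]
  10 | R B0 → L0 miss wb→B4 [-]
  11 | R B2 → L0 miss [-]
  12 | W B5 → L1 miss [D]
  13 | W B3 → L1 miss wb→B5 [D]

DIRTY = [3]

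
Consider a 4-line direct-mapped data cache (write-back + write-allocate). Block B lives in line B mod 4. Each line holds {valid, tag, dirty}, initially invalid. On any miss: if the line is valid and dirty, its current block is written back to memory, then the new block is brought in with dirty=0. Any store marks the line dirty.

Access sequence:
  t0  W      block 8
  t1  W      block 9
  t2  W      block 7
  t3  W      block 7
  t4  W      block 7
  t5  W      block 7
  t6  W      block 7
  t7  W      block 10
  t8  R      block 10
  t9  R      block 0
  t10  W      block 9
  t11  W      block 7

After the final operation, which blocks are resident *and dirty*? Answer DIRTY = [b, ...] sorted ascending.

0: W B8 -> L0 miss  d=D]
1: W B9 -> L1 miss  d=D]
2: W B7 -> L3 miss  d=D]
3: W B7 -> L3 hit  d=D]
4: W B7 -> L3 hit  d=D]
5: W B7 -> L3 hit  d=D]
6: W B7 -> L3 hit  d=D]
7: W B10 -> L2 miss  d=D]
8: R B10 -> L2 hit  d=D]
9: R B0 -> L0 miss wb->B8  d=-]
10: W B9 -> L1 hit  d=D]
11: W B7 -> L3 hit  d=D]

DIRTY = [7, 9, 10]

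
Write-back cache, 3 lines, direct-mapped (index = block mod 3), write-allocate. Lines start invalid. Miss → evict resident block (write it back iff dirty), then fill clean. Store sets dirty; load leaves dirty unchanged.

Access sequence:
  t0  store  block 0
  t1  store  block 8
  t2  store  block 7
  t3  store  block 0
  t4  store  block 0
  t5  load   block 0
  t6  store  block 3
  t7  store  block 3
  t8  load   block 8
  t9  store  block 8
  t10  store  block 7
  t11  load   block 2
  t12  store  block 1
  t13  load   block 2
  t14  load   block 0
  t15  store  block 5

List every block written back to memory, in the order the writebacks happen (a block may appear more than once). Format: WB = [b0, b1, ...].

0: W B0 → L0 miss [D]
1: W B8 → L2 miss [D]
2: W B7 → L1 miss [D]
3: W B0 → L0 hit [D]
4: W B0 → L0 hit [D]
5: R B0 → L0 hit [D]
6: W B3 → L0 miss wb→B0 [D]
7: W B3 → L0 hit [D]
8: R B8 → L2 hit [D]
9: W B8 → L2 hit [D]
10: W B7 → L1 hit [D]
11: R B2 → L2 miss wb→B8 [-]
12: W B1 → L1 miss wb→B7 [D]
13: R B2 → L2 hit [-]
14: R B0 → L0 miss wb→B3 [-]
15: W B5 → L2 miss [D]

WB = [0, 8, 7, 3]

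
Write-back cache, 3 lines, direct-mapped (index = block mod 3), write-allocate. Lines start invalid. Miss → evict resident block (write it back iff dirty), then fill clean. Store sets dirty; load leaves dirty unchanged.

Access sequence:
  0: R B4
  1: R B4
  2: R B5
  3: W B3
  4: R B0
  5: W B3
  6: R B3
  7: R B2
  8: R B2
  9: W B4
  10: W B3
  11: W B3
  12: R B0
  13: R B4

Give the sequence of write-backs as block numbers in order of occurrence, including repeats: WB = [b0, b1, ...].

WB = [3, 3]

  0 | R B4 → L1 miss [-]
  1 | R B4 → L1 hit [-]
  2 | R B5 → L2 miss [-]
  3 | W B3 → L0 miss [D]
  4 | R B0 → L0 miss wb→B3 [-]
  5 | W B3 → L0 miss [D]
  6 | R B3 → L0 hit [D]
  7 | R B2 → L2 miss [-]
  8 | R B2 → L2 hit [-]
  9 | W B4 → L1 hit [D]
  10 | W B3 → L0 hit [D]
  11 | W B3 → L0 hit [D]
  12 | R B0 → L0 miss wb→B3 [-]
  13 | R B4 → L1 hit [D]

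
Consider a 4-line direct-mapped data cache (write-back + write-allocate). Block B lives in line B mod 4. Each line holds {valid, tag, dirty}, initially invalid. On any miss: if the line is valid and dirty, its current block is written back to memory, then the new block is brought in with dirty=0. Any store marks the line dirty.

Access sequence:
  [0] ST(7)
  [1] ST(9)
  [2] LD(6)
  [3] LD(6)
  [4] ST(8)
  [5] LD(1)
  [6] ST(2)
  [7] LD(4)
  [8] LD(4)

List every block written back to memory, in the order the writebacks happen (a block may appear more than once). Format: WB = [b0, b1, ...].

  0 | W B7 → L3 miss [D]
  1 | W B9 → L1 miss [D]
  2 | R B6 → L2 miss [-]
  3 | R B6 → L2 hit [-]
  4 | W B8 → L0 miss [D]
  5 | R B1 → L1 miss wb→B9 [-]
  6 | W B2 → L2 miss [D]
  7 | R B4 → L0 miss wb→B8 [-]
  8 | R B4 → L0 hit [-]

WB = [9, 8]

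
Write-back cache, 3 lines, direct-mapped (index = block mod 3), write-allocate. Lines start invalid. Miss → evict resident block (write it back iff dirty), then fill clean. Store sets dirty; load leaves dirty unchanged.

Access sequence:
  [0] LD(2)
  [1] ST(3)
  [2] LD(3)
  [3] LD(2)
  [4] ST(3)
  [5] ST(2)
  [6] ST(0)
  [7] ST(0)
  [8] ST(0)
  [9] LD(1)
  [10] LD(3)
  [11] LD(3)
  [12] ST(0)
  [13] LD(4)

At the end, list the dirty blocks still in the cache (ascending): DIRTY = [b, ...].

DIRTY = [0, 2]

0: R B2 -> L2 miss  d=-]
1: W B3 -> L0 miss  d=D]
2: R B3 -> L0 hit  d=D]
3: R B2 -> L2 hit  d=-]
4: W B3 -> L0 hit  d=D]
5: W B2 -> L2 hit  d=D]
6: W B0 -> L0 miss wb->B3  d=D]
7: W B0 -> L0 hit  d=D]
8: W B0 -> L0 hit  d=D]
9: R B1 -> L1 miss  d=-]
10: R B3 -> L0 miss wb->B0  d=-]
11: R B3 -> L0 hit  d=-]
12: W B0 -> L0 miss  d=D]
13: R B4 -> L1 miss  d=-]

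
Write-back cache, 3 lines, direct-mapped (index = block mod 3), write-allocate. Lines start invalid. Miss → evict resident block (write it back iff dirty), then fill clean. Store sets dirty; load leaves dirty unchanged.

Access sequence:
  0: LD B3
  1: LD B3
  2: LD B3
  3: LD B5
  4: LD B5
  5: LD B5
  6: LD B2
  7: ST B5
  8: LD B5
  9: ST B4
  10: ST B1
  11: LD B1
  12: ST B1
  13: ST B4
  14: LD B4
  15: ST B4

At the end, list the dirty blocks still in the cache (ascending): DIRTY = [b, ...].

DIRTY = [4, 5]

0: R B3 → L0 miss [-]
1: R B3 → L0 hit [-]
2: R B3 → L0 hit [-]
3: R B5 → L2 miss [-]
4: R B5 → L2 hit [-]
5: R B5 → L2 hit [-]
6: R B2 → L2 miss [-]
7: W B5 → L2 miss [D]
8: R B5 → L2 hit [D]
9: W B4 → L1 miss [D]
10: W B1 → L1 miss wb→B4 [D]
11: R B1 → L1 hit [D]
12: W B1 → L1 hit [D]
13: W B4 → L1 miss wb→B1 [D]
14: R B4 → L1 hit [D]
15: W B4 → L1 hit [D]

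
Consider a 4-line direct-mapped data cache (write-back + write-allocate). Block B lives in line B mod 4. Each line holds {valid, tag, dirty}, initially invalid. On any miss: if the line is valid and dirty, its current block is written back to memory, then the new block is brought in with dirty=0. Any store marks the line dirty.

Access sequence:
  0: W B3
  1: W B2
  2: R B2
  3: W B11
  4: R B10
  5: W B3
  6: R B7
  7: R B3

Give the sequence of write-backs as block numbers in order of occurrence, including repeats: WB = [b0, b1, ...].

WB = [3, 2, 11, 3]

0: W B3 → L3 miss [D]
1: W B2 → L2 miss [D]
2: R B2 → L2 hit [D]
3: W B11 → L3 miss wb→B3 [D]
4: R B10 → L2 miss wb→B2 [-]
5: W B3 → L3 miss wb→B11 [D]
6: R B7 → L3 miss wb→B3 [-]
7: R B3 → L3 miss [-]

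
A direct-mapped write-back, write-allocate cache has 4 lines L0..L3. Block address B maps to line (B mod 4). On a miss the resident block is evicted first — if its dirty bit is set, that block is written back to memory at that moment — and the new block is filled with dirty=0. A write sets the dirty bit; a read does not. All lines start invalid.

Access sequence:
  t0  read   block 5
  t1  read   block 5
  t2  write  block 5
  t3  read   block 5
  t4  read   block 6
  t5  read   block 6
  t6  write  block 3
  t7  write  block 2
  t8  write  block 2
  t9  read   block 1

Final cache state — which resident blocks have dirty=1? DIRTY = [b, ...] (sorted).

0: R B5 → L1 miss [-]
1: R B5 → L1 hit [-]
2: W B5 → L1 hit [D]
3: R B5 → L1 hit [D]
4: R B6 → L2 miss [-]
5: R B6 → L2 hit [-]
6: W B3 → L3 miss [D]
7: W B2 → L2 miss [D]
8: W B2 → L2 hit [D]
9: R B1 → L1 miss wb→B5 [-]

DIRTY = [2, 3]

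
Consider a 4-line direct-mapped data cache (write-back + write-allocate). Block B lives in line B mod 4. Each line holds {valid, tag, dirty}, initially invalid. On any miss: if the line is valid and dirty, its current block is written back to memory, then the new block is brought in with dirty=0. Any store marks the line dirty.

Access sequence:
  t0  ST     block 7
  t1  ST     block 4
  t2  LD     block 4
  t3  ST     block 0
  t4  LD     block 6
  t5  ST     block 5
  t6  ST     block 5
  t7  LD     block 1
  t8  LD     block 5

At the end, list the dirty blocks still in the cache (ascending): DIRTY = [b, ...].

DIRTY = [0, 7]

  0 | W B7 → L3 miss [D]
  1 | W B4 → L0 miss [D]
  2 | R B4 → L0 hit [D]
  3 | W B0 → L0 miss wb→B4 [D]
  4 | R B6 → L2 miss [-]
  5 | W B5 → L1 miss [D]
  6 | W B5 → L1 hit [D]
  7 | R B1 → L1 miss wb→B5 [-]
  8 | R B5 → L1 miss [-]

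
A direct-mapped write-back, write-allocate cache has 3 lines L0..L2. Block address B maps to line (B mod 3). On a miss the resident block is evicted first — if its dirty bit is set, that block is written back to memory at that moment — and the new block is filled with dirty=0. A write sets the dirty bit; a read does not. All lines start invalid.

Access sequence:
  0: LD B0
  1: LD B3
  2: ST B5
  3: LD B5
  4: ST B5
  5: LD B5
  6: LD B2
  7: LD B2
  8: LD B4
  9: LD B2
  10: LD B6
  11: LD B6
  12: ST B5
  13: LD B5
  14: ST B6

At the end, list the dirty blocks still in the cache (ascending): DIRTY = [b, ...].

0: R B0 → L0 miss [-]
1: R B3 → L0 miss [-]
2: W B5 → L2 miss [D]
3: R B5 → L2 hit [D]
4: W B5 → L2 hit [D]
5: R B5 → L2 hit [D]
6: R B2 → L2 miss wb→B5 [-]
7: R B2 → L2 hit [-]
8: R B4 → L1 miss [-]
9: R B2 → L2 hit [-]
10: R B6 → L0 miss [-]
11: R B6 → L0 hit [-]
12: W B5 → L2 miss [D]
13: R B5 → L2 hit [D]
14: W B6 → L0 hit [D]

DIRTY = [5, 6]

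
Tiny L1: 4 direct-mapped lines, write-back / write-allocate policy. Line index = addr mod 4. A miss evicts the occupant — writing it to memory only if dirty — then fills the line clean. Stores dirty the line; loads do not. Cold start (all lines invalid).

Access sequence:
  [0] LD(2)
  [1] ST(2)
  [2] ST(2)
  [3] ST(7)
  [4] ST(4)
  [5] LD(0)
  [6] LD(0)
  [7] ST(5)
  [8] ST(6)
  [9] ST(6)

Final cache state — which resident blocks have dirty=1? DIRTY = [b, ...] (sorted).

  0 | R B2 → L2 miss [-]
  1 | W B2 → L2 hit [D]
  2 | W B2 → L2 hit [D]
  3 | W B7 → L3 miss [D]
  4 | W B4 → L0 miss [D]
  5 | R B0 → L0 miss wb→B4 [-]
  6 | R B0 → L0 hit [-]
  7 | W B5 → L1 miss [D]
  8 | W B6 → L2 miss wb→B2 [D]
  9 | W B6 → L2 hit [D]

DIRTY = [5, 6, 7]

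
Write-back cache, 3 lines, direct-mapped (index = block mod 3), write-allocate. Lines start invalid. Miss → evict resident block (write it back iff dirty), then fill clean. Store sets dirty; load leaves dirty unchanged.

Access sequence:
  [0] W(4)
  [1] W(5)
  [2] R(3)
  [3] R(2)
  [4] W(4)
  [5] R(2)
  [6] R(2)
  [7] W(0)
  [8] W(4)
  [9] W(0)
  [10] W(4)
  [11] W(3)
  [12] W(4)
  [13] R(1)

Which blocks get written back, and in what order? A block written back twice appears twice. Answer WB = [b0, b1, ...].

0: W B4 → L1 miss [D]
1: W B5 → L2 miss [D]
2: R B3 → L0 miss [-]
3: R B2 → L2 miss wb→B5 [-]
4: W B4 → L1 hit [D]
5: R B2 → L2 hit [-]
6: R B2 → L2 hit [-]
7: W B0 → L0 miss [D]
8: W B4 → L1 hit [D]
9: W B0 → L0 hit [D]
10: W B4 → L1 hit [D]
11: W B3 → L0 miss wb→B0 [D]
12: W B4 → L1 hit [D]
13: R B1 → L1 miss wb→B4 [-]

WB = [5, 0, 4]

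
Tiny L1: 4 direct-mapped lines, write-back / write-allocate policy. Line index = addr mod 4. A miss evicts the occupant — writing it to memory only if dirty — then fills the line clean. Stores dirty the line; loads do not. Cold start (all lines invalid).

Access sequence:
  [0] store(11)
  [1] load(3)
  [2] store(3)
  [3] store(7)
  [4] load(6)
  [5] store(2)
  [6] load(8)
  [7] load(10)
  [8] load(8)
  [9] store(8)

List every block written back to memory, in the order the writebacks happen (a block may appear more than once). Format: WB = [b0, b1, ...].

WB = [11, 3, 2]

0: W B11 → L3 miss [D]
1: R B3 → L3 miss wb→B11 [-]
2: W B3 → L3 hit [D]
3: W B7 → L3 miss wb→B3 [D]
4: R B6 → L2 miss [-]
5: W B2 → L2 miss [D]
6: R B8 → L0 miss [-]
7: R B10 → L2 miss wb→B2 [-]
8: R B8 → L0 hit [-]
9: W B8 → L0 hit [D]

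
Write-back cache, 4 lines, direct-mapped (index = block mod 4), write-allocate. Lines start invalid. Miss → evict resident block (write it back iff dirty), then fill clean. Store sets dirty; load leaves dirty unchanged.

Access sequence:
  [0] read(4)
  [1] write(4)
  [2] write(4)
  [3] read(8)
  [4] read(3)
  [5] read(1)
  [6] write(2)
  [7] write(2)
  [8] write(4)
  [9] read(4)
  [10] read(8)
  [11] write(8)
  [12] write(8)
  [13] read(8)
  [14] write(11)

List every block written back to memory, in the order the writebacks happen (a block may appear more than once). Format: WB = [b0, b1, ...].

0: R B4 -> L0 miss  d=-]
1: W B4 -> L0 hit  d=D]
2: W B4 -> L0 hit  d=D]
3: R B8 -> L0 miss wb->B4  d=-]
4: R B3 -> L3 miss  d=-]
5: R B1 -> L1 miss  d=-]
6: W B2 -> L2 miss  d=D]
7: W B2 -> L2 hit  d=D]
8: W B4 -> L0 miss  d=D]
9: R B4 -> L0 hit  d=D]
10: R B8 -> L0 miss wb->B4  d=-]
11: W B8 -> L0 hit  d=D]
12: W B8 -> L0 hit  d=D]
13: R B8 -> L0 hit  d=D]
14: W B11 -> L3 miss  d=D]

WB = [4, 4]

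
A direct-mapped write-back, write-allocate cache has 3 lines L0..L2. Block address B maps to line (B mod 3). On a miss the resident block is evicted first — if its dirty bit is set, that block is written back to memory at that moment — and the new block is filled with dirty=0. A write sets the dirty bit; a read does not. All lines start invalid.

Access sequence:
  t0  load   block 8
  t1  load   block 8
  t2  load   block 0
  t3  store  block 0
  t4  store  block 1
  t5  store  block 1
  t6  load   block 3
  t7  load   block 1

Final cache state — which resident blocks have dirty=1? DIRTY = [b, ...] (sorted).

DIRTY = [1]

0: R B8 -> L2 miss  d=-]
1: R B8 -> L2 hit  d=-]
2: R B0 -> L0 miss  d=-]
3: W B0 -> L0 hit  d=D]
4: W B1 -> L1 miss  d=D]
5: W B1 -> L1 hit  d=D]
6: R B3 -> L0 miss wb->B0  d=-]
7: R B1 -> L1 hit  d=D]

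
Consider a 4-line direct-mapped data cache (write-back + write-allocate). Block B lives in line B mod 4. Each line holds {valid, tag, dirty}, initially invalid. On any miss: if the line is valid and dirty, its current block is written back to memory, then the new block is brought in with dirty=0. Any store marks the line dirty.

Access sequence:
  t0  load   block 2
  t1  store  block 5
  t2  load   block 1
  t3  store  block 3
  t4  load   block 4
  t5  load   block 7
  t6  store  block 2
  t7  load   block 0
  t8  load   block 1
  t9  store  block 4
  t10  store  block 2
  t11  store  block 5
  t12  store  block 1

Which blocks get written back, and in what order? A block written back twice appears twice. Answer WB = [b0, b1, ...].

WB = [5, 3, 5]

0: R B2 → L2 miss [-]
1: W B5 → L1 miss [D]
2: R B1 → L1 miss wb→B5 [-]
3: W B3 → L3 miss [D]
4: R B4 → L0 miss [-]
5: R B7 → L3 miss wb→B3 [-]
6: W B2 → L2 hit [D]
7: R B0 → L0 miss [-]
8: R B1 → L1 hit [-]
9: W B4 → L0 miss [D]
10: W B2 → L2 hit [D]
11: W B5 → L1 miss [D]
12: W B1 → L1 miss wb→B5 [D]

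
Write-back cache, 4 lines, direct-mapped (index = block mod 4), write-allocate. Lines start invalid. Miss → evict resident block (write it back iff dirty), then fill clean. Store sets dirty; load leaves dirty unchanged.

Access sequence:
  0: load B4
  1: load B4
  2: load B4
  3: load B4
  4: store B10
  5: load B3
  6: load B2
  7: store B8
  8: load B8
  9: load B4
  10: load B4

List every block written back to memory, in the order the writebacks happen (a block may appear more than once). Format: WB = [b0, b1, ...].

0: R B4 -> L0 miss  d=-]
1: R B4 -> L0 hit  d=-]
2: R B4 -> L0 hit  d=-]
3: R B4 -> L0 hit  d=-]
4: W B10 -> L2 miss  d=D]
5: R B3 -> L3 miss  d=-]
6: R B2 -> L2 miss wb->B10  d=-]
7: W B8 -> L0 miss  d=D]
8: R B8 -> L0 hit  d=D]
9: R B4 -> L0 miss wb->B8  d=-]
10: R B4 -> L0 hit  d=-]

WB = [10, 8]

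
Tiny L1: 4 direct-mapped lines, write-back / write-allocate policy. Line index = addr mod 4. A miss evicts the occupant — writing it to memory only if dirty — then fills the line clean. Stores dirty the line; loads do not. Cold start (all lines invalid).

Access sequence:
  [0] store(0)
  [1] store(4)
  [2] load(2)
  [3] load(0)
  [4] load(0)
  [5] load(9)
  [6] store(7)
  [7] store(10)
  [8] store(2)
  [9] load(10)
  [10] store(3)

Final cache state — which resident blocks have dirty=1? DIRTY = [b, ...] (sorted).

0: W B0 -> L0 miss  d=D]
1: W B4 -> L0 miss wb->B0  d=D]
2: R B2 -> L2 miss  d=-]
3: R B0 -> L0 miss wb->B4  d=-]
4: R B0 -> L0 hit  d=-]
5: R B9 -> L1 miss  d=-]
6: W B7 -> L3 miss  d=D]
7: W B10 -> L2 miss  d=D]
8: W B2 -> L2 miss wb->B10  d=D]
9: R B10 -> L2 miss wb->B2  d=-]
10: W B3 -> L3 miss wb->B7  d=D]

DIRTY = [3]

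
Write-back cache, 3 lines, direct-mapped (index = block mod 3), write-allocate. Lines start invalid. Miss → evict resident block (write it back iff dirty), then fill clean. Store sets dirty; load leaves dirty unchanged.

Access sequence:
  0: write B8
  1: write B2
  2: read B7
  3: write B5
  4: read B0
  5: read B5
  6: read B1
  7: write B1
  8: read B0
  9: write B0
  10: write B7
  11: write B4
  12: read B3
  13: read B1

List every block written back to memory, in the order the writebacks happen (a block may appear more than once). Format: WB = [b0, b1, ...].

WB = [8, 2, 1, 7, 0, 4]

  0 | W B8 → L2 miss [D]
  1 | W B2 → L2 miss wb→B8 [D]
  2 | R B7 → L1 miss [-]
  3 | W B5 → L2 miss wb→B2 [D]
  4 | R B0 → L0 miss [-]
  5 | R B5 → L2 hit [D]
  6 | R B1 → L1 miss [-]
  7 | W B1 → L1 hit [D]
  8 | R B0 → L0 hit [-]
  9 | W B0 → L0 hit [D]
  10 | W B7 → L1 miss wb→B1 [D]
  11 | W B4 → L1 miss wb→B7 [D]
  12 | R B3 → L0 miss wb→B0 [-]
  13 | R B1 → L1 miss wb→B4 [-]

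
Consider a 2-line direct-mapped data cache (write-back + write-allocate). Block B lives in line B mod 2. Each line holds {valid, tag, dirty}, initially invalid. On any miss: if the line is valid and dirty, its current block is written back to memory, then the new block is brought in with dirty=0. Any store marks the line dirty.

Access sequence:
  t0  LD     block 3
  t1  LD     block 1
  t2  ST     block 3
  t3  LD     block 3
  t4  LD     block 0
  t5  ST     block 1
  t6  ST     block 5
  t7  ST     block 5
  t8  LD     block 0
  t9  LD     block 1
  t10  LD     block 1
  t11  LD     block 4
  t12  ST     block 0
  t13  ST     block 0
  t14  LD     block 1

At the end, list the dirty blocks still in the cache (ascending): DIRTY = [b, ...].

0: R B3 -> L1 miss  d=-]
1: R B1 -> L1 miss  d=-]
2: W B3 -> L1 miss  d=D]
3: R B3 -> L1 hit  d=D]
4: R B0 -> L0 miss  d=-]
5: W B1 -> L1 miss wb->B3  d=D]
6: W B5 -> L1 miss wb->B1  d=D]
7: W B5 -> L1 hit  d=D]
8: R B0 -> L0 hit  d=-]
9: R B1 -> L1 miss wb->B5  d=-]
10: R B1 -> L1 hit  d=-]
11: R B4 -> L0 miss  d=-]
12: W B0 -> L0 miss  d=D]
13: W B0 -> L0 hit  d=D]
14: R B1 -> L1 hit  d=-]

DIRTY = [0]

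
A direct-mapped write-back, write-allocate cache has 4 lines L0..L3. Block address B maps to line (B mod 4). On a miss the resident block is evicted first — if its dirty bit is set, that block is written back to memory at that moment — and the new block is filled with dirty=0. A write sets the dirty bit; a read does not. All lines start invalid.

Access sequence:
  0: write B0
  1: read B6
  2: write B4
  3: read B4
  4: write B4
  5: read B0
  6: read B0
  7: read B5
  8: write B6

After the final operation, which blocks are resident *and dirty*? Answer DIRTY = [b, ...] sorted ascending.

DIRTY = [6]

  0 | W B0 → L0 miss [D]
  1 | R B6 → L2 miss [-]
  2 | W B4 → L0 miss wb→B0 [D]
  3 | R B4 → L0 hit [D]
  4 | W B4 → L0 hit [D]
  5 | R B0 → L0 miss wb→B4 [-]
  6 | R B0 → L0 hit [-]
  7 | R B5 → L1 miss [-]
  8 | W B6 → L2 hit [D]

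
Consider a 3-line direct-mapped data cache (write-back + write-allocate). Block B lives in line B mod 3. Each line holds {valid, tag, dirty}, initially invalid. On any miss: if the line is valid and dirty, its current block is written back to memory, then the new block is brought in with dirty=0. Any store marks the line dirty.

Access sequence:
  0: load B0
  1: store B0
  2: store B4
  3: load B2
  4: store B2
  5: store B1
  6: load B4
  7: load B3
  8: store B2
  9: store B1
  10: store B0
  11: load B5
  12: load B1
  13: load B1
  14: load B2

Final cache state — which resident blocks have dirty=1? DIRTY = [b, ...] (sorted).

0: R B0 → L0 miss [-]
1: W B0 → L0 hit [D]
2: W B4 → L1 miss [D]
3: R B2 → L2 miss [-]
4: W B2 → L2 hit [D]
5: W B1 → L1 miss wb→B4 [D]
6: R B4 → L1 miss wb→B1 [-]
7: R B3 → L0 miss wb→B0 [-]
8: W B2 → L2 hit [D]
9: W B1 → L1 miss [D]
10: W B0 → L0 miss [D]
11: R B5 → L2 miss wb→B2 [-]
12: R B1 → L1 hit [D]
13: R B1 → L1 hit [D]
14: R B2 → L2 miss [-]

DIRTY = [0, 1]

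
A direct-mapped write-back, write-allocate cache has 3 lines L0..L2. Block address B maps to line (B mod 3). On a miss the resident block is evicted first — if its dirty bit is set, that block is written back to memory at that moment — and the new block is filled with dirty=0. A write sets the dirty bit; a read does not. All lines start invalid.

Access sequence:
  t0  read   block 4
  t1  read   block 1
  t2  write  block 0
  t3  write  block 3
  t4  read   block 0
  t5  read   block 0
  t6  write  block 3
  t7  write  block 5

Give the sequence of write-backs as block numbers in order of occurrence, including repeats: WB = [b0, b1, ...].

  0 | R B4 → L1 miss [-]
  1 | R B1 → L1 miss [-]
  2 | W B0 → L0 miss [D]
  3 | W B3 → L0 miss wb→B0 [D]
  4 | R B0 → L0 miss wb→B3 [-]
  5 | R B0 → L0 hit [-]
  6 | W B3 → L0 miss [D]
  7 | W B5 → L2 miss [D]

WB = [0, 3]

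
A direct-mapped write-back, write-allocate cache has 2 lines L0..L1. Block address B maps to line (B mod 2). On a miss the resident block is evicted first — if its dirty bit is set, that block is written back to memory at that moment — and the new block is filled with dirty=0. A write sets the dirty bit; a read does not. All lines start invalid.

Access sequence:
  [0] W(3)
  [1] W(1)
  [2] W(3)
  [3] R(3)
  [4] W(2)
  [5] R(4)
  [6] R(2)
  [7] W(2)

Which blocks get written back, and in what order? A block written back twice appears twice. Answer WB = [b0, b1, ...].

WB = [3, 1, 2]

0: W B3 -> L1 miss  d=D]
1: W B1 -> L1 miss wb->B3  d=D]
2: W B3 -> L1 miss wb->B1  d=D]
3: R B3 -> L1 hit  d=D]
4: W B2 -> L0 miss  d=D]
5: R B4 -> L0 miss wb->B2  d=-]
6: R B2 -> L0 miss  d=-]
7: W B2 -> L0 hit  d=D]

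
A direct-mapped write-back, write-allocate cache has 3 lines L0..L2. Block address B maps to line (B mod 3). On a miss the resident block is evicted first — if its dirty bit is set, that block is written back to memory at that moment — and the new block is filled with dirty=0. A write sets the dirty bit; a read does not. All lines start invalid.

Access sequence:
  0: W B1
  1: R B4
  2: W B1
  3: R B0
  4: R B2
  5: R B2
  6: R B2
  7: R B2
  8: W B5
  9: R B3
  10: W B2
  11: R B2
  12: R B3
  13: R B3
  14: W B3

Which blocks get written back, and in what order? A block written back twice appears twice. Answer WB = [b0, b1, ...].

WB = [1, 5]

  0 | W B1 → L1 miss [D]
  1 | R B4 → L1 miss wb→B1 [-]
  2 | W B1 → L1 miss [D]
  3 | R B0 → L0 miss [-]
  4 | R B2 → L2 miss [-]
  5 | R B2 → L2 hit [-]
  6 | R B2 → L2 hit [-]
  7 | R B2 → L2 hit [-]
  8 | W B5 → L2 miss [D]
  9 | R B3 → L0 miss [-]
  10 | W B2 → L2 miss wb→B5 [D]
  11 | R B2 → L2 hit [D]
  12 | R B3 → L0 hit [-]
  13 | R B3 → L0 hit [-]
  14 | W B3 → L0 hit [D]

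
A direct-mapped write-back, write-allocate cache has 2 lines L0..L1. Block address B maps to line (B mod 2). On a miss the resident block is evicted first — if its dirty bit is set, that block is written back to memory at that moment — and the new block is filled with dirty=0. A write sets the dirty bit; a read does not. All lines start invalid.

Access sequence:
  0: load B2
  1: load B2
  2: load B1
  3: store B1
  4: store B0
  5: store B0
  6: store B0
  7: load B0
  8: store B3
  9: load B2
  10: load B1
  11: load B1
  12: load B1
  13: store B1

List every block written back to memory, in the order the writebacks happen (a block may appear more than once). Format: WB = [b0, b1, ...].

WB = [1, 0, 3]

  0 | R B2 → L0 miss [-]
  1 | R B2 → L0 hit [-]
  2 | R B1 → L1 miss [-]
  3 | W B1 → L1 hit [D]
  4 | W B0 → L0 miss [D]
  5 | W B0 → L0 hit [D]
  6 | W B0 → L0 hit [D]
  7 | R B0 → L0 hit [D]
  8 | W B3 → L1 miss wb→B1 [D]
  9 | R B2 → L0 miss wb→B0 [-]
  10 | R B1 → L1 miss wb→B3 [-]
  11 | R B1 → L1 hit [-]
  12 | R B1 → L1 hit [-]
  13 | W B1 → L1 hit [D]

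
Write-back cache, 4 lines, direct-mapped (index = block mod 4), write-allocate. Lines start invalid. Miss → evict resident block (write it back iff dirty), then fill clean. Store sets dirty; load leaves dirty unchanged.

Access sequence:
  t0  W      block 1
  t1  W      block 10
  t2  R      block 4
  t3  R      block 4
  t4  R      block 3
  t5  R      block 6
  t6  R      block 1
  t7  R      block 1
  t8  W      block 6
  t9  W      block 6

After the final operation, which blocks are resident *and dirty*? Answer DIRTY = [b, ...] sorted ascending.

DIRTY = [1, 6]

0: W B1 → L1 miss [D]
1: W B10 → L2 miss [D]
2: R B4 → L0 miss [-]
3: R B4 → L0 hit [-]
4: R B3 → L3 miss [-]
5: R B6 → L2 miss wb→B10 [-]
6: R B1 → L1 hit [D]
7: R B1 → L1 hit [D]
8: W B6 → L2 hit [D]
9: W B6 → L2 hit [D]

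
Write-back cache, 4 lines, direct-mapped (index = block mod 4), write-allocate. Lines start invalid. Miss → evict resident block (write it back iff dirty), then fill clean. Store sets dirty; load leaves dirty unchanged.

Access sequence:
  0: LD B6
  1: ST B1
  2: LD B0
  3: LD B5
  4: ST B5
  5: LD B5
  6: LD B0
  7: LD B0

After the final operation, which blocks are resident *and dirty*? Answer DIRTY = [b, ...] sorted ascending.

0: R B6 -> L2 miss  d=-]
1: W B1 -> L1 miss  d=D]
2: R B0 -> L0 miss  d=-]
3: R B5 -> L1 miss wb->B1  d=-]
4: W B5 -> L1 hit  d=D]
5: R B5 -> L1 hit  d=D]
6: R B0 -> L0 hit  d=-]
7: R B0 -> L0 hit  d=-]

DIRTY = [5]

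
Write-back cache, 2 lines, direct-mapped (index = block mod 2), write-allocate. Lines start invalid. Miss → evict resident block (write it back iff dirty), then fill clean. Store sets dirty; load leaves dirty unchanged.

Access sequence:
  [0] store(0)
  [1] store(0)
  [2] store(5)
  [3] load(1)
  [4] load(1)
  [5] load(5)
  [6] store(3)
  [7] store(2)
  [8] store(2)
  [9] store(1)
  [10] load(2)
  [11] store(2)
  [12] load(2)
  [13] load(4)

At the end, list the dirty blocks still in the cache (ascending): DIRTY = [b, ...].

0: W B0 -> L0 miss  d=D]
1: W B0 -> L0 hit  d=D]
2: W B5 -> L1 miss  d=D]
3: R B1 -> L1 miss wb->B5  d=-]
4: R B1 -> L1 hit  d=-]
5: R B5 -> L1 miss  d=-]
6: W B3 -> L1 miss  d=D]
7: W B2 -> L0 miss wb->B0  d=D]
8: W B2 -> L0 hit  d=D]
9: W B1 -> L1 miss wb->B3  d=D]
10: R B2 -> L0 hit  d=D]
11: W B2 -> L0 hit  d=D]
12: R B2 -> L0 hit  d=D]
13: R B4 -> L0 miss wb->B2  d=-]

DIRTY = [1]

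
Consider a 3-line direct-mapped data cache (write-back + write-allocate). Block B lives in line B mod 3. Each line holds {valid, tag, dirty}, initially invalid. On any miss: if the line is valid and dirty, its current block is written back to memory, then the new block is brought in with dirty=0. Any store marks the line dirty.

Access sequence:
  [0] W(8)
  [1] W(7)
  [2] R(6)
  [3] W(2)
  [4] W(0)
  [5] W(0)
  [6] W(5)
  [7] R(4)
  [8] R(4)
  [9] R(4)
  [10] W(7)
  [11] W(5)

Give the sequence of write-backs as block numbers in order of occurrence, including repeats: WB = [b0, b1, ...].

WB = [8, 2, 7]

0: W B8 -> L2 miss  d=D]
1: W B7 -> L1 miss  d=D]
2: R B6 -> L0 miss  d=-]
3: W B2 -> L2 miss wb->B8  d=D]
4: W B0 -> L0 miss  d=D]
5: W B0 -> L0 hit  d=D]
6: W B5 -> L2 miss wb->B2  d=D]
7: R B4 -> L1 miss wb->B7  d=-]
8: R B4 -> L1 hit  d=-]
9: R B4 -> L1 hit  d=-]
10: W B7 -> L1 miss  d=D]
11: W B5 -> L2 hit  d=D]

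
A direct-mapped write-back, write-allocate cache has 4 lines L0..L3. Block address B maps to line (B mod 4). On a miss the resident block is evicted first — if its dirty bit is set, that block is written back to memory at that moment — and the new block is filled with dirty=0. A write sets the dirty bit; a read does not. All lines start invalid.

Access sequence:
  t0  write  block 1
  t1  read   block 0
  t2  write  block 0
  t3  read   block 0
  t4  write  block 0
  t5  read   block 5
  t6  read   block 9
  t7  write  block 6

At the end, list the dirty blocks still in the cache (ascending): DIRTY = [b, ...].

DIRTY = [0, 6]

0: W B1 -> L1 miss  d=D]
1: R B0 -> L0 miss  d=-]
2: W B0 -> L0 hit  d=D]
3: R B0 -> L0 hit  d=D]
4: W B0 -> L0 hit  d=D]
5: R B5 -> L1 miss wb->B1  d=-]
6: R B9 -> L1 miss  d=-]
7: W B6 -> L2 miss  d=D]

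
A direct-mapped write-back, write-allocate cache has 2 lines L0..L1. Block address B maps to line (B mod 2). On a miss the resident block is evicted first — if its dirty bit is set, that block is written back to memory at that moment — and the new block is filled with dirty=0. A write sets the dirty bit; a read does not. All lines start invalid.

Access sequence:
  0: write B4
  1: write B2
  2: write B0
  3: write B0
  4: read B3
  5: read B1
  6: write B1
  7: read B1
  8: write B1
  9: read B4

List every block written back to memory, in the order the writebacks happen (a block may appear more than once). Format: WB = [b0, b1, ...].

WB = [4, 2, 0]

0: W B4 → L0 miss [D]
1: W B2 → L0 miss wb→B4 [D]
2: W B0 → L0 miss wb→B2 [D]
3: W B0 → L0 hit [D]
4: R B3 → L1 miss [-]
5: R B1 → L1 miss [-]
6: W B1 → L1 hit [D]
7: R B1 → L1 hit [D]
8: W B1 → L1 hit [D]
9: R B4 → L0 miss wb→B0 [-]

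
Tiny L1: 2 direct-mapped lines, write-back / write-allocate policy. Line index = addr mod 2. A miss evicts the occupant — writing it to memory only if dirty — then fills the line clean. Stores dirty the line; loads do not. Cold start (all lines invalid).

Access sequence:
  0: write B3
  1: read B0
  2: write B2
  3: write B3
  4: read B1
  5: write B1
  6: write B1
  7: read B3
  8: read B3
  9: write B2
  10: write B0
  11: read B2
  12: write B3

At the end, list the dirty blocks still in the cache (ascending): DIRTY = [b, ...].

DIRTY = [3]

  0 | W B3 → L1 miss [D]
  1 | R B0 → L0 miss [-]
  2 | W B2 → L0 miss [D]
  3 | W B3 → L1 hit [D]
  4 | R B1 → L1 miss wb→B3 [-]
  5 | W B1 → L1 hit [D]
  6 | W B1 → L1 hit [D]
  7 | R B3 → L1 miss wb→B1 [-]
  8 | R B3 → L1 hit [-]
  9 | W B2 → L0 hit [D]
  10 | W B0 → L0 miss wb→B2 [D]
  11 | R B2 → L0 miss wb→B0 [-]
  12 | W B3 → L1 hit [D]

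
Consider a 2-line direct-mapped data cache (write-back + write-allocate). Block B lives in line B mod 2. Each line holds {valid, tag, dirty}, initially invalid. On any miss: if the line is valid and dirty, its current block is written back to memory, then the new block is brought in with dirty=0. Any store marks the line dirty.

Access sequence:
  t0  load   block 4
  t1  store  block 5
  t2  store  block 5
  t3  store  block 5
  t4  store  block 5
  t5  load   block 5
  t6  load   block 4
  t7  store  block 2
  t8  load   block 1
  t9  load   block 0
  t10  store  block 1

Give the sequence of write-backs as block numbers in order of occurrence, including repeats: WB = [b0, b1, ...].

0: R B4 -> L0 miss  d=-]
1: W B5 -> L1 miss  d=D]
2: W B5 -> L1 hit  d=D]
3: W B5 -> L1 hit  d=D]
4: W B5 -> L1 hit  d=D]
5: R B5 -> L1 hit  d=D]
6: R B4 -> L0 hit  d=-]
7: W B2 -> L0 miss  d=D]
8: R B1 -> L1 miss wb->B5  d=-]
9: R B0 -> L0 miss wb->B2  d=-]
10: W B1 -> L1 hit  d=D]

WB = [5, 2]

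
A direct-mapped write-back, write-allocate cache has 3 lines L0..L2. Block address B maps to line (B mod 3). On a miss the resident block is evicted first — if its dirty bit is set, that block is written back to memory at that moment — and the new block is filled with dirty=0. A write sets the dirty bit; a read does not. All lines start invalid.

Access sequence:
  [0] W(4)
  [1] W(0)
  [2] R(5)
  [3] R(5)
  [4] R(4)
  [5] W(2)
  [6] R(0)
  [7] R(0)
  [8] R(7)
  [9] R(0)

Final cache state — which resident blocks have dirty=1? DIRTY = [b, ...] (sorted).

DIRTY = [0, 2]

  0 | W B4 → L1 miss [D]
  1 | W B0 → L0 miss [D]
  2 | R B5 → L2 miss [-]
  3 | R B5 → L2 hit [-]
  4 | R B4 → L1 hit [D]
  5 | W B2 → L2 miss [D]
  6 | R B0 → L0 hit [D]
  7 | R B0 → L0 hit [D]
  8 | R B7 → L1 miss wb→B4 [-]
  9 | R B0 → L0 hit [D]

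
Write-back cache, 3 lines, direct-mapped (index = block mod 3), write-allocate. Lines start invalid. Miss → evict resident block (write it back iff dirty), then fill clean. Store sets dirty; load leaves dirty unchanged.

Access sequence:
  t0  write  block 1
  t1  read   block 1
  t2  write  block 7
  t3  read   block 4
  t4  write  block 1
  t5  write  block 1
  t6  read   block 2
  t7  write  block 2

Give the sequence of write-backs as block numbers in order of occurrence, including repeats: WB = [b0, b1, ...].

0: W B1 → L1 miss [D]
1: R B1 → L1 hit [D]
2: W B7 → L1 miss wb→B1 [D]
3: R B4 → L1 miss wb→B7 [-]
4: W B1 → L1 miss [D]
5: W B1 → L1 hit [D]
6: R B2 → L2 miss [-]
7: W B2 → L2 hit [D]

WB = [1, 7]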